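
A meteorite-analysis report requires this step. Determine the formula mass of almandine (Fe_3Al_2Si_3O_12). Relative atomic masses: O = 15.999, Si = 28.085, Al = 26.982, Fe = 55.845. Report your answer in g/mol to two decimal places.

497.74 g/mol

The formula mass is the sum 3*55.845 + 2*26.982 + 3*28.085 + 12*15.999.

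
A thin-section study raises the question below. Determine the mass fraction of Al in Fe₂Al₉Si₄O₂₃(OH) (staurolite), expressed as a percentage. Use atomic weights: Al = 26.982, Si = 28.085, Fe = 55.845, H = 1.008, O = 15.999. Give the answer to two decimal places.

Formula mass = 2·55.845 + 9·26.982 + 4·28.085 + 24·15.999 + 1·1.008 = 851.852 g/mol, of which 242.838 g is Al.
So Al makes up 242.838/851.852 = 0.2851 of the mass, i.e. 28.51%.

28.51 weight percent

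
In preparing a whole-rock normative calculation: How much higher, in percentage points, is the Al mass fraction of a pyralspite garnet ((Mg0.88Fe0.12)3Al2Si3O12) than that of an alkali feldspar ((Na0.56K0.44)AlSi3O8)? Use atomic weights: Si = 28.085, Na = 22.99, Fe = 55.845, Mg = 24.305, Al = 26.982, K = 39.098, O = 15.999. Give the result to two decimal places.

Al in (Mg0.88Fe0.12)3Al2Si3O12: molar mass 414.476 g/mol; 2×26.982 = 53.964 g → 13.02 wt%.
Al in (Na0.56K0.44)AlSi3O8: molar mass 269.307 g/mol; 1×26.982 = 26.982 g → 10.02 wt%.
Difference = 13.02 − 10.02 = 3.00 percentage points.

3.00 percentage points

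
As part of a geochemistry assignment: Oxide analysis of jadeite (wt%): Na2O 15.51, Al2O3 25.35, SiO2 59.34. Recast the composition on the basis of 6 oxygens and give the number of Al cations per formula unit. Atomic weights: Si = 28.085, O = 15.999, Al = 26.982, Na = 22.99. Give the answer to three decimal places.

1.004 Al apfu

Na2O: 15.51/61.979 = 0.25025 mol → 0.50050 mol Na, 0.25025 mol O.
Al2O3: 25.35/101.961 = 0.24862 mol → 0.49724 mol Al, 0.74586 mol O.
SiO2: 59.34/60.083 = 0.98763 mol → 0.98763 mol Si, 1.97526 mol O.
Total oxygen = 2.97137 mol. Normalization factor = 6/2.97137 = 2.01927.
Al per 6 O = 0.49724 × 2.01927 = 1.004.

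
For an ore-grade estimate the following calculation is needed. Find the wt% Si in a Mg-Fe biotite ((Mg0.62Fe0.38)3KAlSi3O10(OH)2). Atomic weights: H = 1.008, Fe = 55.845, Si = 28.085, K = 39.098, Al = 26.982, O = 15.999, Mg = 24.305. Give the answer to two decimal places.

Molar mass of (Mg0.62Fe0.38)3KAlSi3O10(OH)2: 1.86×24.305 + 1.14×55.845 + 1×39.098 + 1×26.982 + 3×28.085 + 12×15.999 + 2×1.008 = 453.210 g/mol.
Mass of Si per formula unit: 3 × 28.085 = 84.255 g.
Weight fraction Si = 84.255 / 453.210 = 0.1859.

18.59 weight percent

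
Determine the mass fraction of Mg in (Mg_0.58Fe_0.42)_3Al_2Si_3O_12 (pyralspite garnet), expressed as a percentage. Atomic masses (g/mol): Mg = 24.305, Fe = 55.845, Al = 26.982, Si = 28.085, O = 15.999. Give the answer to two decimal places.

M((Mg_0.58Fe_0.42)_3Al_2Si_3O_12) = 442.862 g/mol.
Mg contributes 1.74 × 24.305 = 42.291 g per mole.
42.291/442.862 = 0.0955 → 9.55%.

9.55 mass %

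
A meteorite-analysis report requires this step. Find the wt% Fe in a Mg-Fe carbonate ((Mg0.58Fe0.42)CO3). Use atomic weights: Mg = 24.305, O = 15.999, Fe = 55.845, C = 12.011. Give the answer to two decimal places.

24.04 mass %

Molar mass of (Mg0.58Fe0.42)CO3: 0.58×24.305 + 0.42×55.845 + 1×12.011 + 3×15.999 = 97.560 g/mol.
Mass of Fe per formula unit: 0.42 × 55.845 = 23.455 g.
Weight fraction Fe = 23.455 / 97.560 = 0.2404.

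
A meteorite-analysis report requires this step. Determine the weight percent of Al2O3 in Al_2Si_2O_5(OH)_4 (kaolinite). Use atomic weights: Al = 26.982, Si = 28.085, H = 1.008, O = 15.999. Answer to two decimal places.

39.50 wt%

M(Al_2Si_2O_5(OH)_4) = 258.157 g/mol; M(Al2O3) = 101.961 g/mol.
Moles Al2O3 per formula unit = 2 Al ÷ 2 = 1.0000.
Al2O3 fraction = (1.0000 × 101.961) / 258.157 = 101.961/258.157 = 0.3950.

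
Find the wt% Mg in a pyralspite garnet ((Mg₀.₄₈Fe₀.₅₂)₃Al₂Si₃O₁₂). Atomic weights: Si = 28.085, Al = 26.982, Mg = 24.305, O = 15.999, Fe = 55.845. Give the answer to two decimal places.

Molar mass of (Mg₀.₄₈Fe₀.₅₂)₃Al₂Si₃O₁₂: 1.44×24.305 + 1.56×55.845 + 2×26.982 + 3×28.085 + 12×15.999 = 452.324 g/mol.
Mass of Mg per formula unit: 1.44 × 24.305 = 34.999 g.
Weight fraction Mg = 34.999 / 452.324 = 0.0774.

7.74 mass %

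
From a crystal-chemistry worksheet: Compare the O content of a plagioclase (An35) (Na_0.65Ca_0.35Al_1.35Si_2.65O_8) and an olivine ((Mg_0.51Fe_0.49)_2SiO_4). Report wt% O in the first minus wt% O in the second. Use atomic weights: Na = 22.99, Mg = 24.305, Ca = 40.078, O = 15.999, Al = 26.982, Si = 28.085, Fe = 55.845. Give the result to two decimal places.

10.50 percentage points

M(Na_0.65Ca_0.35Al_1.35Si_2.65O_8) = 267.814 g/mol, so wt% O = 127.992/267.814 × 100 = 47.79%.
M((Mg_0.51Fe_0.49)_2SiO_4) = 171.600 g/mol, so wt% O = 63.996/171.600 × 100 = 37.29%.
47.79 − 37.29 = 10.50 pp.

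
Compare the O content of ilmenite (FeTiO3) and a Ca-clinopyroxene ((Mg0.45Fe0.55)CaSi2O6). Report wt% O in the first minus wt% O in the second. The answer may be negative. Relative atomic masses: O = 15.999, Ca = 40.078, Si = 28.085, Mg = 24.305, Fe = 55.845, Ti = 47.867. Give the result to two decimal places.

-9.40 percentage points

O in FeTiO3: molar mass 151.709 g/mol; 3×15.999 = 47.997 g → 31.64 wt%.
O in (Mg0.45Fe0.55)CaSi2O6: molar mass 233.894 g/mol; 6×15.999 = 95.994 g → 41.04 wt%.
Difference = 31.64 − 41.04 = -9.40 percentage points.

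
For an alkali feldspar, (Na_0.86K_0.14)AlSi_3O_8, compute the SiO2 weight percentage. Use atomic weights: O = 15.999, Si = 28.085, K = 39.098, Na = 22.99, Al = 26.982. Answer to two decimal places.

Molar mass of (Na_0.86K_0.14)AlSi_3O_8 = 0.86×22.99 + 0.14×39.098 + 1×26.982 + 3×28.085 + 8×15.999 = 264.474 g/mol.
Each formula unit contains 3 Si, equivalent to 3/1 = 3.0000 mol SiO2.
M(SiO2) = 1×28.085 + 2×15.999 = 60.083 g/mol.
Mass of SiO2 per formula unit = 3.0000 × 60.083 = 180.249 g.
SiO2 wt% = 180.249 / 264.474 × 100 = 68.15%.

68.15 wt%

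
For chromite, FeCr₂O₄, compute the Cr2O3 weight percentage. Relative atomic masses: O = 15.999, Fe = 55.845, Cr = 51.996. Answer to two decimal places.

67.90 wt%

Formula mass = 223.833 g/mol.
2 Cr → 1.0000 mol Cr2O3 per formula unit; M(Cr2O3) = 151.989, so Cr2O3 mass = 151.989 g.
151.989/223.833 × 100 = 67.90 wt%.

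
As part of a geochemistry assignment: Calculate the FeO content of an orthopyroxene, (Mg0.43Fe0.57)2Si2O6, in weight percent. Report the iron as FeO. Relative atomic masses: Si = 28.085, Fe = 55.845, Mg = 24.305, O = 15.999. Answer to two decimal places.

Formula mass = 236.730 g/mol.
1.14 Fe → 1.1400 mol FeO per formula unit; M(FeO) = 71.844, so FeO mass = 81.902 g.
81.902/236.730 × 100 = 34.60 wt%.

34.60 wt%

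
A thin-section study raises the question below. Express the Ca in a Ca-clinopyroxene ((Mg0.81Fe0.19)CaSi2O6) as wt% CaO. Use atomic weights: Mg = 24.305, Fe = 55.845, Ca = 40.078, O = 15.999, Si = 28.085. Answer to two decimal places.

25.20 wt%

Formula mass = 222.540 g/mol.
1 Ca → 1.0000 mol CaO per formula unit; M(CaO) = 56.077, so CaO mass = 56.077 g.
56.077/222.540 × 100 = 25.20 wt%.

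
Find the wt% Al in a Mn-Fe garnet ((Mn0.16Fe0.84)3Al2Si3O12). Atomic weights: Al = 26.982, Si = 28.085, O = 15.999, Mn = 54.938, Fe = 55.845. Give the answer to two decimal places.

10.85 mass %

M((Mn0.16Fe0.84)3Al2Si3O12) = 497.307 g/mol.
Al contributes 2 × 26.982 = 53.964 g per mole.
53.964/497.307 = 0.1085 → 10.85%.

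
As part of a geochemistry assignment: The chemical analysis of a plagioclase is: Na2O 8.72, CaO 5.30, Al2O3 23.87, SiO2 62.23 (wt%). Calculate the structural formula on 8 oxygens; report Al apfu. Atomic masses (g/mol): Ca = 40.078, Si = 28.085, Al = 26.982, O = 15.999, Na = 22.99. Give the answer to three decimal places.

Na2O: 8.72/61.979 = 0.14069 mol → 0.28138 mol Na, 0.14069 mol O.
CaO: 5.30/56.077 = 0.09451 mol → 0.09451 mol Ca, 0.09451 mol O.
Al2O3: 23.87/101.961 = 0.23411 mol → 0.46822 mol Al, 0.70233 mol O.
SiO2: 62.23/60.083 = 1.03573 mol → 1.03573 mol Si, 2.07146 mol O.
Total oxygen = 3.00899 mol. Normalization factor = 8/3.00899 = 2.65870.
Al per 8 O = 0.46822 × 2.65870 = 1.245.

1.245 Al apfu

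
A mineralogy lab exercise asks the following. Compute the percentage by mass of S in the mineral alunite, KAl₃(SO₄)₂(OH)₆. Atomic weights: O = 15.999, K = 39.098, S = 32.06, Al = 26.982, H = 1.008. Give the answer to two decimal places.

15.48 wt%

Molar mass of KAl₃(SO₄)₂(OH)₆: 1×39.098 + 3×26.982 + 2×32.06 + 14×15.999 + 6×1.008 = 414.198 g/mol.
Mass of S per formula unit: 2 × 32.06 = 64.120 g.
Weight fraction S = 64.120 / 414.198 = 0.1548.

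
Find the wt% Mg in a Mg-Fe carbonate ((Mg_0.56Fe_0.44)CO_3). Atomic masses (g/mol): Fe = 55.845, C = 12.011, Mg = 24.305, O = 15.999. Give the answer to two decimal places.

13.86 mass %

M((Mg_0.56Fe_0.44)CO_3) = 98.191 g/mol.
Mg contributes 0.56 × 24.305 = 13.611 g per mole.
13.611/98.191 = 0.1386 → 13.86%.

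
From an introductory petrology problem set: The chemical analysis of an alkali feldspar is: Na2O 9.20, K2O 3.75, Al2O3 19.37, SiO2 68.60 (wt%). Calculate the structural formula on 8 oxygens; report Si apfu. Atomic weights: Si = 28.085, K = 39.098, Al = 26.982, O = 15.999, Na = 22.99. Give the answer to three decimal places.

Na2O: 9.20/61.979 = 0.14844 mol → 0.29688 mol Na, 0.14844 mol O.
K2O: 3.75/94.195 = 0.03981 mol → 0.07962 mol K, 0.03981 mol O.
Al2O3: 19.37/101.961 = 0.18997 mol → 0.37994 mol Al, 0.56991 mol O.
SiO2: 68.60/60.083 = 1.14175 mol → 1.14175 mol Si, 2.28350 mol O.
Total oxygen = 3.04166 mol. Normalization factor = 8/3.04166 = 2.63014.
Si per 8 O = 1.14175 × 2.63014 = 3.003.

3.003 Si apfu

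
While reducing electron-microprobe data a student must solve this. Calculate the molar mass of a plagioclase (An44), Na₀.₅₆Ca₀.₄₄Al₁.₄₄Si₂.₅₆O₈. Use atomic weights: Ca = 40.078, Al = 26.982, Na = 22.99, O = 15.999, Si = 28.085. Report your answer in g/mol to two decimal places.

269.25 g/mol

M = 0.56×22.99 + 0.44×40.078 + 1.44×26.982 + 2.56×28.085 + 8×15.999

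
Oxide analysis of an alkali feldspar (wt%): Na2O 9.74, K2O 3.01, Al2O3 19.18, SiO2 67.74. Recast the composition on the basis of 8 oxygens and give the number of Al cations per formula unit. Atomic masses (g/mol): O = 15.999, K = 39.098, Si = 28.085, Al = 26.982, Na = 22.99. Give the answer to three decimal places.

Na2O (M=61.979): mol = 0.15715; Na = 0.31430, O = 0.15715.
K2O (M=94.195): mol = 0.03195; K = 0.06390, O = 0.03195.
Al2O3 (M=101.961): mol = 0.18811; Al = 0.37622, O = 0.56433.
SiO2 (M=60.083): mol = 1.12744; Si = 1.12744, O = 2.25488.
ΣO = 3.00831; factor = 8/ΣO = 2.65930.
Al apfu = 0.37622 × 2.65930 = 1.000.

1.000 Al apfu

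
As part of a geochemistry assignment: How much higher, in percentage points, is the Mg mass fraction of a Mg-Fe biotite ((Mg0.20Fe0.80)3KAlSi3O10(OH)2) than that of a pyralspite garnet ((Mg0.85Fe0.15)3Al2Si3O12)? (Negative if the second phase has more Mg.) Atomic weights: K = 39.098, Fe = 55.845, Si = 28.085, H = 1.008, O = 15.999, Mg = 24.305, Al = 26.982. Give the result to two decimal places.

-11.89 percentage points

First mineral: 14.583 g Mg in 492.950 g formula = 2.96 wt% Mg.
Second mineral: 61.978 g Mg in 417.315 g formula = 14.85 wt% Mg.
2.96% − 14.85% gives a difference of -11.89 percentage points.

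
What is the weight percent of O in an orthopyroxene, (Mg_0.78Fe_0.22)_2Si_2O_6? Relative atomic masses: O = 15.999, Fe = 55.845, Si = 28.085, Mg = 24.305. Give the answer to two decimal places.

M((Mg_0.78Fe_0.22)_2Si_2O_6) = 214.652 g/mol.
O contributes 6 × 15.999 = 95.994 g per mole.
95.994/214.652 = 0.4472 → 44.72%.

44.72 weight percent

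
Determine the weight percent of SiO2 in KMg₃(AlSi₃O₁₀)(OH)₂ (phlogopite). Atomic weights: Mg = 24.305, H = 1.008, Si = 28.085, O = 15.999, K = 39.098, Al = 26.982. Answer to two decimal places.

43.20 wt%

Formula mass = 417.254 g/mol.
3 Si → 3.0000 mol SiO2 per formula unit; M(SiO2) = 60.083, so SiO2 mass = 180.249 g.
180.249/417.254 × 100 = 43.20 wt%.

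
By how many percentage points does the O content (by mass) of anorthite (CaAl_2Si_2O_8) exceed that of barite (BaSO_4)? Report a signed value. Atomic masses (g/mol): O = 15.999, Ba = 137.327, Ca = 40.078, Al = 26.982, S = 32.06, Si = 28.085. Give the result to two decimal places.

18.59 percentage points

First mineral: 127.992 g O in 278.204 g formula = 46.01 wt% O.
Second mineral: 63.996 g O in 233.383 g formula = 27.42 wt% O.
46.01% − 27.42% gives a difference of 18.59 percentage points.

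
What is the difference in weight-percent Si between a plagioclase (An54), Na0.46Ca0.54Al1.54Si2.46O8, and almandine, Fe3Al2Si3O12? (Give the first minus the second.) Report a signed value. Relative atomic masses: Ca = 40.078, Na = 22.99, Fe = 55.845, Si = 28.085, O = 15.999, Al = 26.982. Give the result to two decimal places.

8.58 percentage points

First mineral: 69.089 g Si in 270.851 g formula = 25.51 wt% Si.
Second mineral: 84.255 g Si in 497.742 g formula = 16.93 wt% Si.
25.51% − 16.93% gives a difference of 8.58 percentage points.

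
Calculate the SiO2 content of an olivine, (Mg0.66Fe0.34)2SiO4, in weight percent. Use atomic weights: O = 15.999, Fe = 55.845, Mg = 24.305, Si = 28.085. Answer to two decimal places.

Molar mass of (Mg0.66Fe0.34)2SiO4 = 1.32×24.305 + 0.68×55.845 + 1×28.085 + 4×15.999 = 162.138 g/mol.
Each formula unit contains 1 Si, equivalent to 1/1 = 1.0000 mol SiO2.
M(SiO2) = 1×28.085 + 2×15.999 = 60.083 g/mol.
Mass of SiO2 per formula unit = 1.0000 × 60.083 = 60.083 g.
SiO2 wt% = 60.083 / 162.138 × 100 = 37.06%.

37.06 wt%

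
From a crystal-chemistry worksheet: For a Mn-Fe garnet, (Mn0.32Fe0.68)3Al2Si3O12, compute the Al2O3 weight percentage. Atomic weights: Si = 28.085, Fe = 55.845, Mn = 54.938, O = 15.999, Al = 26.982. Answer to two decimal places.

Molar mass of (Mn0.32Fe0.68)3Al2Si3O12 = 0.96×54.938 + 2.04×55.845 + 2×26.982 + 3×28.085 + 12×15.999 = 496.871 g/mol.
Each formula unit contains 2 Al, equivalent to 2/2 = 1.0000 mol Al2O3.
M(Al2O3) = 2×26.982 + 3×15.999 = 101.961 g/mol.
Mass of Al2O3 per formula unit = 1.0000 × 101.961 = 101.961 g.
Al2O3 wt% = 101.961 / 496.871 × 100 = 20.52%.

20.52 wt%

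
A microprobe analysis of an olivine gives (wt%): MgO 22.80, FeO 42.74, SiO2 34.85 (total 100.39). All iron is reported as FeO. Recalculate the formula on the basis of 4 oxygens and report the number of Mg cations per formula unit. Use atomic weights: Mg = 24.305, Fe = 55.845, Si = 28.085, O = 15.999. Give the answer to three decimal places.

0.975 Mg apfu

MgO (M=40.304): mol = 0.56570; Mg = 0.56570, O = 0.56570.
FeO (M=71.844): mol = 0.59490; Fe = 0.59490, O = 0.59490.
SiO2 (M=60.083): mol = 0.58003; Si = 0.58003, O = 1.16006.
ΣO = 2.32066; factor = 4/ΣO = 1.72365.
Mg apfu = 0.56570 × 1.72365 = 0.975.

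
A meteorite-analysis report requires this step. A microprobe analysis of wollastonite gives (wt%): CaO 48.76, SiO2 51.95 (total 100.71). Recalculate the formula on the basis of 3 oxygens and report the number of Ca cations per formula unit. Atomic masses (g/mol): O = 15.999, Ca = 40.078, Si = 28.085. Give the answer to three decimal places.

CaO (M=56.077): mol = 0.86952; Ca = 0.86952, O = 0.86952.
SiO2 (M=60.083): mol = 0.86464; Si = 0.86464, O = 1.72928.
ΣO = 2.59880; factor = 3/ΣO = 1.15438.
Ca apfu = 0.86952 × 1.15438 = 1.004.

1.004 Ca apfu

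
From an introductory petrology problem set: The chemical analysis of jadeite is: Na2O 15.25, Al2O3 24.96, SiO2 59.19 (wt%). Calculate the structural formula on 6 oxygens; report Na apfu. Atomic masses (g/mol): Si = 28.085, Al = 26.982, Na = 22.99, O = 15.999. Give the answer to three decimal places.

15.25 wt% Na2O ÷ 61.979 g/mol = 0.24605 mol, giving 0.49210 Na and 0.24605 O.
24.96 wt% Al2O3 ÷ 101.961 g/mol = 0.24480 mol, giving 0.48960 Al and 0.73440 O.
59.19 wt% SiO2 ÷ 60.083 g/mol = 0.98514 mol, giving 0.98514 Si and 1.97028 O.
Oxygen sums to 2.95073; scaling by 6/2.95073 = 2.03340 puts the formula on 6 O.
Na: 0.49210 × 2.03340 = 1.001 atoms per formula unit.

1.001 Na apfu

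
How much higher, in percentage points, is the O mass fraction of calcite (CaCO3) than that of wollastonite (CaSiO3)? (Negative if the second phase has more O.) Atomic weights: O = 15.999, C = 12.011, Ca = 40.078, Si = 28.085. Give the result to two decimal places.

6.64 percentage points

O in CaCO3: molar mass 100.086 g/mol; 3×15.999 = 47.997 g → 47.96 wt%.
O in CaSiO3: molar mass 116.160 g/mol; 3×15.999 = 47.997 g → 41.32 wt%.
Difference = 47.96 − 41.32 = 6.64 percentage points.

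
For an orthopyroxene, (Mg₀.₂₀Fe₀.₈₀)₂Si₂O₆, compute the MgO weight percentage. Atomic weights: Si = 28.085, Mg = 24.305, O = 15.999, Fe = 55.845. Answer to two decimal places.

M((Mg₀.₂₀Fe₀.₈₀)₂Si₂O₆) = 251.238 g/mol; M(MgO) = 40.304 g/mol.
Moles MgO per formula unit = 0.40 Mg ÷ 1 = 0.4000.
MgO fraction = (0.4000 × 40.304) / 251.238 = 16.122/251.238 = 0.0642.

6.42 wt%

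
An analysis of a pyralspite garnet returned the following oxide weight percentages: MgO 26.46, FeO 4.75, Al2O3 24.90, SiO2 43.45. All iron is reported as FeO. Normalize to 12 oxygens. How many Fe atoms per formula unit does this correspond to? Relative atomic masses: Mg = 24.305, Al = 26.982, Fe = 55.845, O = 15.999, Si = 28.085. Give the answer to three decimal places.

0.273 Fe apfu

26.46 wt% MgO ÷ 40.304 g/mol = 0.65651 mol, giving 0.65651 Mg and 0.65651 O.
4.75 wt% FeO ÷ 71.844 g/mol = 0.06612 mol, giving 0.06612 Fe and 0.06612 O.
24.90 wt% Al2O3 ÷ 101.961 g/mol = 0.24421 mol, giving 0.48842 Al and 0.73263 O.
43.45 wt% SiO2 ÷ 60.083 g/mol = 0.72317 mol, giving 0.72317 Si and 1.44634 O.
Oxygen sums to 2.90160; scaling by 12/2.90160 = 4.13565 puts the formula on 12 O.
Fe: 0.06612 × 4.13565 = 0.273 atoms per formula unit.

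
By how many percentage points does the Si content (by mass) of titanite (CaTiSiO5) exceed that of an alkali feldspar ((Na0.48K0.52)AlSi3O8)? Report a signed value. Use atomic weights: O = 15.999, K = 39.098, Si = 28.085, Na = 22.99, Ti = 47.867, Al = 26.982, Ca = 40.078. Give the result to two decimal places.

-16.81 percentage points

Si in CaTiSiO5: molar mass 196.025 g/mol; 1×28.085 = 28.085 g → 14.33 wt%.
Si in (Na0.48K0.52)AlSi3O8: molar mass 270.595 g/mol; 3×28.085 = 84.255 g → 31.14 wt%.
Difference = 14.33 − 31.14 = -16.81 percentage points.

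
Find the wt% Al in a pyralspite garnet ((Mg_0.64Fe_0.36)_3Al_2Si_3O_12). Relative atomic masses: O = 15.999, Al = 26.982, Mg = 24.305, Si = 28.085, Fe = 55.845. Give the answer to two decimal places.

12.34 weight percent

Formula mass = 1.92*24.305 + 1.08*55.845 + 2*26.982 + 3*28.085 + 12*15.999 = 437.185 g/mol, of which 53.964 g is Al.
So Al makes up 53.964/437.185 = 0.1234 of the mass, i.e. 12.34%.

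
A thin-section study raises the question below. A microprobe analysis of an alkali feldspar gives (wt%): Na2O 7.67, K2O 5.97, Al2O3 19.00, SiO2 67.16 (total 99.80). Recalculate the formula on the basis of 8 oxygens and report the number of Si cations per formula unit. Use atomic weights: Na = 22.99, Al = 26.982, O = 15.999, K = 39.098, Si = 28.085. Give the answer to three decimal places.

2.999 Si apfu

Na2O: 7.67/61.979 = 0.12375 mol → 0.24750 mol Na, 0.12375 mol O.
K2O: 5.97/94.195 = 0.06338 mol → 0.12676 mol K, 0.06338 mol O.
Al2O3: 19.00/101.961 = 0.18635 mol → 0.37270 mol Al, 0.55905 mol O.
SiO2: 67.16/60.083 = 1.11779 mol → 1.11779 mol Si, 2.23558 mol O.
Total oxygen = 2.98176 mol. Normalization factor = 8/2.98176 = 2.68298.
Si per 8 O = 1.11779 × 2.68298 = 2.999.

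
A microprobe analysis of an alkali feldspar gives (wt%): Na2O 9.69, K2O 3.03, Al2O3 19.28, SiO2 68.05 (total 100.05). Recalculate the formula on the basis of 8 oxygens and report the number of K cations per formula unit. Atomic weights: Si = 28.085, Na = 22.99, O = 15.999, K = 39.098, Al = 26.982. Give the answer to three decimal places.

0.170 K apfu

Na2O: 9.69/61.979 = 0.15634 mol → 0.31268 mol Na, 0.15634 mol O.
K2O: 3.03/94.195 = 0.03217 mol → 0.06434 mol K, 0.03217 mol O.
Al2O3: 19.28/101.961 = 0.18909 mol → 0.37818 mol Al, 0.56727 mol O.
SiO2: 68.05/60.083 = 1.13260 mol → 1.13260 mol Si, 2.26520 mol O.
Total oxygen = 3.02098 mol. Normalization factor = 8/3.02098 = 2.64815.
K per 8 O = 0.06434 × 2.64815 = 0.170.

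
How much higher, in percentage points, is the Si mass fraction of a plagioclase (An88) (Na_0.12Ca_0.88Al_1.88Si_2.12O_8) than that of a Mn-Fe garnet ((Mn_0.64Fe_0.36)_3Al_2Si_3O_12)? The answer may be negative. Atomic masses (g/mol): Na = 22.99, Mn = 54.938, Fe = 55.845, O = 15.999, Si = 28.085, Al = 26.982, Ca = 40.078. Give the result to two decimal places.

4.56 percentage points

Si in Na_0.12Ca_0.88Al_1.88Si_2.12O_8: molar mass 276.286 g/mol; 2.12×28.085 = 59.540 g → 21.55 wt%.
Si in (Mn_0.64Fe_0.36)_3Al_2Si_3O_12: molar mass 496.001 g/mol; 3×28.085 = 84.255 g → 16.99 wt%.
Difference = 21.55 − 16.99 = 4.56 percentage points.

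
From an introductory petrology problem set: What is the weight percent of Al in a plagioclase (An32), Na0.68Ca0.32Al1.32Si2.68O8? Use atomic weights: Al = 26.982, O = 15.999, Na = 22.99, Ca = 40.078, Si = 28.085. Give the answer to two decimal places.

Molar mass of Na0.68Ca0.32Al1.32Si2.68O8: 0.68·22.99 + 0.32·40.078 + 1.32·26.982 + 2.68·28.085 + 8·15.999 = 267.334 g/mol.
Mass of Al per formula unit: 1.32 × 26.982 = 35.616 g.
Weight fraction Al = 35.616 / 267.334 = 0.1332.

13.32 mass %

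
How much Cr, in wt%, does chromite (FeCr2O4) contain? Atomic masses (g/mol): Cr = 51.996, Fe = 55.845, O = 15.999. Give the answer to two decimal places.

M(FeCr2O4) = 223.833 g/mol.
Cr contributes 2 × 51.996 = 103.992 g per mole.
103.992/223.833 = 0.4646 → 46.46%.

46.46 wt%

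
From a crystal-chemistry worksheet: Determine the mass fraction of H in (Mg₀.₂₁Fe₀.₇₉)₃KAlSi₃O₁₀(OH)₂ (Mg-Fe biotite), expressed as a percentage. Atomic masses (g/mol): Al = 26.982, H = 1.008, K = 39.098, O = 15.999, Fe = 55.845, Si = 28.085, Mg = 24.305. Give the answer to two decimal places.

Molar mass of (Mg₀.₂₁Fe₀.₇₉)₃KAlSi₃O₁₀(OH)₂: 0.63·24.305 + 2.37·55.845 + 1·39.098 + 1·26.982 + 3·28.085 + 12·15.999 + 2·1.008 = 492.004 g/mol.
Mass of H per formula unit: 2 × 1.008 = 2.016 g.
Weight fraction H = 2.016 / 492.004 = 0.0041.

0.41 mass %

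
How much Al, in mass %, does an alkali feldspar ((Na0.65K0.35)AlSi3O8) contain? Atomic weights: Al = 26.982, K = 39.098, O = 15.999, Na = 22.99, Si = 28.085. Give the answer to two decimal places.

Molar mass of (Na0.65K0.35)AlSi3O8: 0.65·22.99 + 0.35·39.098 + 1·26.982 + 3·28.085 + 8·15.999 = 267.857 g/mol.
Mass of Al per formula unit: 1 × 26.982 = 26.982 g.
Weight fraction Al = 26.982 / 267.857 = 0.1007.

10.07 mass %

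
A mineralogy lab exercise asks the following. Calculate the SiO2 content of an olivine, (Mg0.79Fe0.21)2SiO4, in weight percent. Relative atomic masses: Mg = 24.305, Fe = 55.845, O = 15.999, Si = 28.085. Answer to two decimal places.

39.03 wt%

Molar mass of (Mg0.79Fe0.21)2SiO4 = 1.58·24.305 + 0.42·55.845 + 1·28.085 + 4·15.999 = 153.938 g/mol.
Each formula unit contains 1 Si, equivalent to 1/1 = 1.0000 mol SiO2.
M(SiO2) = 1×28.085 + 2×15.999 = 60.083 g/mol.
Mass of SiO2 per formula unit = 1.0000 × 60.083 = 60.083 g.
SiO2 wt% = 60.083 / 153.938 × 100 = 39.03%.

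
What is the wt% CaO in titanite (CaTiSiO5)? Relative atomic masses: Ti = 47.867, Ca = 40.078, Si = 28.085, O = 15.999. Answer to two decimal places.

Formula mass = 196.025 g/mol.
1 Ca → 1.0000 mol CaO per formula unit; M(CaO) = 56.077, so CaO mass = 56.077 g.
56.077/196.025 × 100 = 28.61 wt%.

28.61 wt%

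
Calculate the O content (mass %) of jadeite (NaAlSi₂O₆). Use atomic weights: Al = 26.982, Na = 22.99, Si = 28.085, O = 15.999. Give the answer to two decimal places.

47.49 mass %

Molar mass of NaAlSi₂O₆: 1×22.99 + 1×26.982 + 2×28.085 + 6×15.999 = 202.136 g/mol.
Mass of O per formula unit: 6 × 15.999 = 95.994 g.
Weight fraction O = 95.994 / 202.136 = 0.4749.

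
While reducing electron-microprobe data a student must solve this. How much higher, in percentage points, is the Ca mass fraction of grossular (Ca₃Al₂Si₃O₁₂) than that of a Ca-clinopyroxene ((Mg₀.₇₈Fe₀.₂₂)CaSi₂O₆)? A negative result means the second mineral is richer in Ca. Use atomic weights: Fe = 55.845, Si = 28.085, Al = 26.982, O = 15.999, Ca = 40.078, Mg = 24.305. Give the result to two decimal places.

M(Ca₃Al₂Si₃O₁₂) = 450.441 g/mol, so wt% Ca = 120.234/450.441 × 100 = 26.69%.
M((Mg₀.₇₈Fe₀.₂₂)CaSi₂O₆) = 223.486 g/mol, so wt% Ca = 40.078/223.486 × 100 = 17.93%.
26.69 − 17.93 = 8.76 pp.

8.76 percentage points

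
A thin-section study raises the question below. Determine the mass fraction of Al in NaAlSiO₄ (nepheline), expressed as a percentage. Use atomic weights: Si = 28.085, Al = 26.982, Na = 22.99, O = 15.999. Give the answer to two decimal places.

Molar mass of NaAlSiO₄: 1×22.99 + 1×26.982 + 1×28.085 + 4×15.999 = 142.053 g/mol.
Mass of Al per formula unit: 1 × 26.982 = 26.982 g.
Weight fraction Al = 26.982 / 142.053 = 0.1899.

18.99 mass %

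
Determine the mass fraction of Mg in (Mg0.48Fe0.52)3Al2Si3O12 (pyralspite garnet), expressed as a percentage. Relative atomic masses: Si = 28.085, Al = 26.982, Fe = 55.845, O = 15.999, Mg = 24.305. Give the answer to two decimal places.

M((Mg0.48Fe0.52)3Al2Si3O12) = 452.324 g/mol.
Mg contributes 1.44 × 24.305 = 34.999 g per mole.
34.999/452.324 = 0.0774 → 7.74%.

7.74 wt%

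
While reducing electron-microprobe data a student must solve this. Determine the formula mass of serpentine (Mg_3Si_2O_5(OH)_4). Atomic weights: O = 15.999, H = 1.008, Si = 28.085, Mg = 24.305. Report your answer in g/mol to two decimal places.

The formula mass is the sum 3(24.305) + 2(28.085) + 9(15.999) + 4(1.008).

277.11 g/mol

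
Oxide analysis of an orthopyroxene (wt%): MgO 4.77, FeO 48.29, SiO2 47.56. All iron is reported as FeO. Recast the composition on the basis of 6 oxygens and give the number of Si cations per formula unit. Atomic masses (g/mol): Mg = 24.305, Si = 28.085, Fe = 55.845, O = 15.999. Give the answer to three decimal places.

MgO (M=40.304): mol = 0.11835; Mg = 0.11835, O = 0.11835.
FeO (M=71.844): mol = 0.67215; Fe = 0.67215, O = 0.67215.
SiO2 (M=60.083): mol = 0.79157; Si = 0.79157, O = 1.58314.
ΣO = 2.37364; factor = 6/ΣO = 2.52776.
Si apfu = 0.79157 × 2.52776 = 2.001.

2.001 Si apfu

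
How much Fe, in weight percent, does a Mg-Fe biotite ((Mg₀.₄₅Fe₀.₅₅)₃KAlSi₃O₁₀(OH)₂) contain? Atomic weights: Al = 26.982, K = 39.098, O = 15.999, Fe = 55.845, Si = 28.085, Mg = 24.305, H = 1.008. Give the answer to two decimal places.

19.63 weight percent

Molar mass of (Mg₀.₄₅Fe₀.₅₅)₃KAlSi₃O₁₀(OH)₂: 1.35*24.305 + 1.65*55.845 + 1*39.098 + 1*26.982 + 3*28.085 + 12*15.999 + 2*1.008 = 469.295 g/mol.
Mass of Fe per formula unit: 1.65 × 55.845 = 92.144 g.
Weight fraction Fe = 92.144 / 469.295 = 0.1963.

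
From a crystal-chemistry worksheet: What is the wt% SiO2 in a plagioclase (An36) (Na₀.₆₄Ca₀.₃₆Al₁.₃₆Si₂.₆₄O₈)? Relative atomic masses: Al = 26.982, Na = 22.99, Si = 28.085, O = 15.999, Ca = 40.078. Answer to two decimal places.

59.19 wt%

M(Na₀.₆₄Ca₀.₃₆Al₁.₃₆Si₂.₆₄O₈) = 267.974 g/mol; M(SiO2) = 60.083 g/mol.
Moles SiO2 per formula unit = 2.64 Si ÷ 1 = 2.6400.
SiO2 fraction = (2.6400 × 60.083) / 267.974 = 158.619/267.974 = 0.5919.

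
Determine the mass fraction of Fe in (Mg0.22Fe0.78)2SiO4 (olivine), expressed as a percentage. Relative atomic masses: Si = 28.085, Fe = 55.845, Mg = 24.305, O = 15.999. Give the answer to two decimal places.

45.88 mass %

Formula mass = 0.44*24.305 + 1.56*55.845 + 1*28.085 + 4*15.999 = 189.893 g/mol, of which 87.118 g is Fe.
So Fe makes up 87.118/189.893 = 0.4588 of the mass, i.e. 45.88%.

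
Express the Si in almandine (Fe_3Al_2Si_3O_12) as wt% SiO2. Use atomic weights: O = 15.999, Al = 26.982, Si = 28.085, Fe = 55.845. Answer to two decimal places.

36.21 wt%

M(Fe_3Al_2Si_3O_12) = 497.742 g/mol; M(SiO2) = 60.083 g/mol.
Moles SiO2 per formula unit = 3 Si ÷ 1 = 3.0000.
SiO2 fraction = (3.0000 × 60.083) / 497.742 = 180.249/497.742 = 0.3621.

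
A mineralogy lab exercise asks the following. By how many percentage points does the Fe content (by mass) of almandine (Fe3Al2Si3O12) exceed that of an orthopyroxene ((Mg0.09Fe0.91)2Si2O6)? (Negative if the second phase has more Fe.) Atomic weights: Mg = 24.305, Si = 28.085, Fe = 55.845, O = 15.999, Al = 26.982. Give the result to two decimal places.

First mineral: 167.535 g Fe in 497.742 g formula = 33.66 wt% Fe.
Second mineral: 101.638 g Fe in 258.177 g formula = 39.37 wt% Fe.
33.66% − 39.37% gives a difference of -5.71 percentage points.

-5.71 percentage points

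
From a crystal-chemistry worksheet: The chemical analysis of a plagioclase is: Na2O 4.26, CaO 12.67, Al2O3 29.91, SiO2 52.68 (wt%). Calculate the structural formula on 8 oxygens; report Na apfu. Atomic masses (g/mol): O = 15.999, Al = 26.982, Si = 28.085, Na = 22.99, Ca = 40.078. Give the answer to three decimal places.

0.376 Na apfu

4.26 wt% Na2O ÷ 61.979 g/mol = 0.06873 mol, giving 0.13746 Na and 0.06873 O.
12.67 wt% CaO ÷ 56.077 g/mol = 0.22594 mol, giving 0.22594 Ca and 0.22594 O.
29.91 wt% Al2O3 ÷ 101.961 g/mol = 0.29335 mol, giving 0.58670 Al and 0.88005 O.
52.68 wt% SiO2 ÷ 60.083 g/mol = 0.87679 mol, giving 0.87679 Si and 1.75358 O.
Oxygen sums to 2.92830; scaling by 8/2.92830 = 2.73196 puts the formula on 8 O.
Na: 0.13746 × 2.73196 = 0.376 atoms per formula unit.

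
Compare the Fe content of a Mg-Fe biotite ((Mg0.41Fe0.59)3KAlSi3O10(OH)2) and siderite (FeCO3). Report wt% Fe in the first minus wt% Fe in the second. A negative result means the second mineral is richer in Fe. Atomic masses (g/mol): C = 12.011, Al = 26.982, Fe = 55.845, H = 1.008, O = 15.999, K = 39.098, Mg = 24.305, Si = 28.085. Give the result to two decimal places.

First mineral: 98.846 g Fe in 473.080 g formula = 20.89 wt% Fe.
Second mineral: 55.845 g Fe in 115.853 g formula = 48.20 wt% Fe.
20.89% − 48.20% gives a difference of -27.31 percentage points.

-27.31 percentage points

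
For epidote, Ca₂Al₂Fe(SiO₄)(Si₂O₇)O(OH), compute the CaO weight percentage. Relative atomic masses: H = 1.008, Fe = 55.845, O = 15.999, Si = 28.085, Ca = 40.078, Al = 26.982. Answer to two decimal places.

M(Ca₂Al₂Fe(SiO₄)(Si₂O₇)O(OH)) = 483.215 g/mol; M(CaO) = 56.077 g/mol.
Moles CaO per formula unit = 2 Ca ÷ 1 = 2.0000.
CaO fraction = (2.0000 × 56.077) / 483.215 = 112.154/483.215 = 0.2321.

23.21 wt%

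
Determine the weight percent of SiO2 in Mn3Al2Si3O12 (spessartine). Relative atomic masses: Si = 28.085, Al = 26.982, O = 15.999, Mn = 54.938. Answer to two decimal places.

Molar mass of Mn3Al2Si3O12 = 3×54.938 + 2×26.982 + 3×28.085 + 12×15.999 = 495.021 g/mol.
Each formula unit contains 3 Si, equivalent to 3/1 = 3.0000 mol SiO2.
M(SiO2) = 1×28.085 + 2×15.999 = 60.083 g/mol.
Mass of SiO2 per formula unit = 3.0000 × 60.083 = 180.249 g.
SiO2 wt% = 180.249 / 495.021 × 100 = 36.41%.

36.41 wt%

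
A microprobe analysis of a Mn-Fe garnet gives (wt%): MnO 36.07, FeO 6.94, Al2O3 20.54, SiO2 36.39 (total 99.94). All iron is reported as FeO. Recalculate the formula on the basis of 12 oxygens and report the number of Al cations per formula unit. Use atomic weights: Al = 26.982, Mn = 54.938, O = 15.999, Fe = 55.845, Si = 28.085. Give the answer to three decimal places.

36.07 wt% MnO ÷ 70.937 g/mol = 0.50848 mol, giving 0.50848 Mn and 0.50848 O.
6.94 wt% FeO ÷ 71.844 g/mol = 0.09660 mol, giving 0.09660 Fe and 0.09660 O.
20.54 wt% Al2O3 ÷ 101.961 g/mol = 0.20145 mol, giving 0.40290 Al and 0.60435 O.
36.39 wt% SiO2 ÷ 60.083 g/mol = 0.60566 mol, giving 0.60566 Si and 1.21132 O.
Oxygen sums to 2.42075; scaling by 12/2.42075 = 4.95714 puts the formula on 12 O.
Al: 0.40290 × 4.95714 = 1.997 atoms per formula unit.

1.997 Al apfu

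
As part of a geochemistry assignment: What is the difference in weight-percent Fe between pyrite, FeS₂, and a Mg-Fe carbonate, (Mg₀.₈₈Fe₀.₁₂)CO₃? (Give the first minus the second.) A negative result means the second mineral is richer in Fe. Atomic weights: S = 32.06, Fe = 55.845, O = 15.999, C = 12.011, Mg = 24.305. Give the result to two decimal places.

38.94 percentage points

First mineral: 55.845 g Fe in 119.965 g formula = 46.55 wt% Fe.
Second mineral: 6.701 g Fe in 88.098 g formula = 7.61 wt% Fe.
46.55% − 7.61% gives a difference of 38.94 percentage points.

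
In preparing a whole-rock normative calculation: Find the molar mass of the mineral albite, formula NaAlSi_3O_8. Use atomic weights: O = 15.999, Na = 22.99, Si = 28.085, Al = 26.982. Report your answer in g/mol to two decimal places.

262.22 g/mol

Na: 1 × 22.99 = 22.9900
Al: 1 × 26.982 = 26.9820
Si: 3 × 28.085 = 84.2550
O: 8 × 15.999 = 127.9920
Summing the contributions gives the formula mass.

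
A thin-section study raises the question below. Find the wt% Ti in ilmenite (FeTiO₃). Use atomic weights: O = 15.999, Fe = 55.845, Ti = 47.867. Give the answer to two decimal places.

Formula mass = 1·55.845 + 1·47.867 + 3·15.999 = 151.709 g/mol, of which 47.867 g is Ti.
So Ti makes up 47.867/151.709 = 0.3155 of the mass, i.e. 31.55%.

31.55 wt%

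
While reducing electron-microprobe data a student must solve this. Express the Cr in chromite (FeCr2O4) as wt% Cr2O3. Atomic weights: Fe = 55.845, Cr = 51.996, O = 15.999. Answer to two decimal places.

67.90 wt%

Formula mass = 223.833 g/mol.
2 Cr → 1.0000 mol Cr2O3 per formula unit; M(Cr2O3) = 151.989, so Cr2O3 mass = 151.989 g.
151.989/223.833 × 100 = 67.90 wt%.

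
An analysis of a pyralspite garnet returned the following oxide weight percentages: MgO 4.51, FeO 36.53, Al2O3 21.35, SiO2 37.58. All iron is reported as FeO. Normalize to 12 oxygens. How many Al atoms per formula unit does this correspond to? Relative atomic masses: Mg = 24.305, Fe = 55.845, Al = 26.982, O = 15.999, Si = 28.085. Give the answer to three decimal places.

2.011 Al apfu

MgO (M=40.304): mol = 0.11190; Mg = 0.11190, O = 0.11190.
FeO (M=71.844): mol = 0.50846; Fe = 0.50846, O = 0.50846.
Al2O3 (M=101.961): mol = 0.20939; Al = 0.41878, O = 0.62817.
SiO2 (M=60.083): mol = 0.62547; Si = 0.62547, O = 1.25094.
ΣO = 2.49947; factor = 12/ΣO = 4.80102.
Al apfu = 0.41878 × 4.80102 = 2.011.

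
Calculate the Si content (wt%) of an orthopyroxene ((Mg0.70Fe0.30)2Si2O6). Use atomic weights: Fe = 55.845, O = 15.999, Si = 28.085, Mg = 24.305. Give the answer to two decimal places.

Formula mass = 1.40×24.305 + 0.60×55.845 + 2×28.085 + 6×15.999 = 219.698 g/mol, of which 56.170 g is Si.
So Si makes up 56.170/219.698 = 0.2557 of the mass, i.e. 25.57%.

25.57 wt%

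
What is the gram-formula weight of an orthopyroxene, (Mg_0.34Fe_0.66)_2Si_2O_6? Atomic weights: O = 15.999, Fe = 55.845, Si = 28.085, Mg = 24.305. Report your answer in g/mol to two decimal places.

M = 0.68·24.305 + 1.32·55.845 + 2·28.085 + 6·15.999

242.41 g/mol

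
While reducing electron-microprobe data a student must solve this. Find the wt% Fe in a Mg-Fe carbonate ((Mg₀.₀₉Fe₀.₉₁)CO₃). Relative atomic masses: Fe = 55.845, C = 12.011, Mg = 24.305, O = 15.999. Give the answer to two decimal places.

44.97 mass %

Formula mass = 0.09·24.305 + 0.91·55.845 + 1·12.011 + 3·15.999 = 113.014 g/mol, of which 50.819 g is Fe.
So Fe makes up 50.819/113.014 = 0.4497 of the mass, i.e. 44.97%.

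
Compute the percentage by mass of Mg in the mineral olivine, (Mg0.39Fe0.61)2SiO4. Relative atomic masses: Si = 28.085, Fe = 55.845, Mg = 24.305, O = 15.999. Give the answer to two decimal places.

10.58 wt%

Formula mass = 0.78×24.305 + 1.22×55.845 + 1×28.085 + 4×15.999 = 179.170 g/mol, of which 18.958 g is Mg.
So Mg makes up 18.958/179.170 = 0.1058 of the mass, i.e. 10.58%.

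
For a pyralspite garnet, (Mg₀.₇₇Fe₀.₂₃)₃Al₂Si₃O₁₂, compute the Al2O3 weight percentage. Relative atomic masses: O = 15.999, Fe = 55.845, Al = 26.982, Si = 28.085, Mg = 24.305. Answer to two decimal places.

24.00 wt%

Formula mass = 424.885 g/mol.
2 Al → 1.0000 mol Al2O3 per formula unit; M(Al2O3) = 101.961, so Al2O3 mass = 101.961 g.
101.961/424.885 × 100 = 24.00 wt%.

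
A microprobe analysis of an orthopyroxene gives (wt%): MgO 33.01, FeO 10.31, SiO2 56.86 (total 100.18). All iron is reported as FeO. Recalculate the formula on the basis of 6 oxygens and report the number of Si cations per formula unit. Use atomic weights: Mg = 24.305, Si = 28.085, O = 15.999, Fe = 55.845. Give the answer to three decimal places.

MgO: 33.01/40.304 = 0.81903 mol → 0.81903 mol Mg, 0.81903 mol O.
FeO: 10.31/71.844 = 0.14351 mol → 0.14351 mol Fe, 0.14351 mol O.
SiO2: 56.86/60.083 = 0.94636 mol → 0.94636 mol Si, 1.89272 mol O.
Total oxygen = 2.85526 mol. Normalization factor = 6/2.85526 = 2.10138.
Si per 6 O = 0.94636 × 2.10138 = 1.989.

1.989 Si apfu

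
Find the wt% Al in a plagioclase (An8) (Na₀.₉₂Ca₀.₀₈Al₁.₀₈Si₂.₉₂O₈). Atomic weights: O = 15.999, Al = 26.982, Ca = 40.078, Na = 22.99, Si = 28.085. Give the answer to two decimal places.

11.06 mass %

M(Na₀.₉₂Ca₀.₀₈Al₁.₀₈Si₂.₉₂O₈) = 263.498 g/mol.
Al contributes 1.08 × 26.982 = 29.141 g per mole.
29.141/263.498 = 0.1106 → 11.06%.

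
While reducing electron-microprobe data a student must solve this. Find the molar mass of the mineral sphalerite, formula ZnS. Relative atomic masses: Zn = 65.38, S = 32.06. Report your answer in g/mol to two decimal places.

The formula mass is the sum 1·65.38 + 1·32.06.

97.44 g/mol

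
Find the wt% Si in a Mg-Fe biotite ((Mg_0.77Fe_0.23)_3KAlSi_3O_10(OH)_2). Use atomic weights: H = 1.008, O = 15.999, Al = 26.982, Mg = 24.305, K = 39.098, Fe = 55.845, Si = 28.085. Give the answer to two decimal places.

Formula mass = 2.31×24.305 + 0.69×55.845 + 1×39.098 + 1×26.982 + 3×28.085 + 12×15.999 + 2×1.008 = 439.017 g/mol, of which 84.255 g is Si.
So Si makes up 84.255/439.017 = 0.1919 of the mass, i.e. 19.19%.

19.19 mass %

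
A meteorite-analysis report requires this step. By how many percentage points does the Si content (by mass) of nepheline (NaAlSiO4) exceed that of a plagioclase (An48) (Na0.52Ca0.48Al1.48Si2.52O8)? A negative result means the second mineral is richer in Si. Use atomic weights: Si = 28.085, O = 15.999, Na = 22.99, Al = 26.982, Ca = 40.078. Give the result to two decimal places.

-6.45 percentage points

First mineral: 28.085 g Si in 142.053 g formula = 19.77 wt% Si.
Second mineral: 70.774 g Si in 269.892 g formula = 26.22 wt% Si.
19.77% − 26.22% gives a difference of -6.45 percentage points.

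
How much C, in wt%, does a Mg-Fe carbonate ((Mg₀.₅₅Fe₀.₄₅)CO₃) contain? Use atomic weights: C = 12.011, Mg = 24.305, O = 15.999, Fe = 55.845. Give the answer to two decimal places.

12.19 wt%

Molar mass of (Mg₀.₅₅Fe₀.₄₅)CO₃: 0.55*24.305 + 0.45*55.845 + 1*12.011 + 3*15.999 = 98.506 g/mol.
Mass of C per formula unit: 1 × 12.011 = 12.011 g.
Weight fraction C = 12.011 / 98.506 = 0.1219.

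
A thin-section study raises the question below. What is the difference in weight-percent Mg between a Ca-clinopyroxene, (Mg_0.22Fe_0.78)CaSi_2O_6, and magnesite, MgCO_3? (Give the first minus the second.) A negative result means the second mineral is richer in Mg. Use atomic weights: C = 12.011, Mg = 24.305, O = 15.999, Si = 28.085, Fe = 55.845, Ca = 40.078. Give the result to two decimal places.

M((Mg_0.22Fe_0.78)CaSi_2O_6) = 241.148 g/mol, so wt% Mg = 5.347/241.148 × 100 = 2.22%.
M(MgCO_3) = 84.313 g/mol, so wt% Mg = 24.305/84.313 × 100 = 28.83%.
2.22 − 28.83 = -26.61 pp.

-26.61 percentage points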